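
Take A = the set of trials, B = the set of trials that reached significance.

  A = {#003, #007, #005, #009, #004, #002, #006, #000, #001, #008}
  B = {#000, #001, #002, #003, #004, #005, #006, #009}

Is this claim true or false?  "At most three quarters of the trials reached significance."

False

Truth condition: |A ∩ B| / |A| ≤ 3/4.
A (the restrictor) = {#003, #007, #005, #009, #004, #002, #006, #000, #001, #008}, |A| = 10.
A ∩ B = {#003, #005, #009, #004, #002, #006, #000, #001}, so |A ∩ B| = 8.
A ∖ B = {#007, #008}, so |A ∖ B| = 2.
|A ∩ B|/|A| = 8/10, so the statement is false.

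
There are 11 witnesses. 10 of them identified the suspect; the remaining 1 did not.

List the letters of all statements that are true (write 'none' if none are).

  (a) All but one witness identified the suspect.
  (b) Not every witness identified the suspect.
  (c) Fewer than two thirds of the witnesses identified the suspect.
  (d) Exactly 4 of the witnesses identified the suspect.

(a), (b)

|A| = 11, |A ∩ B| = 10, |A ∖ B| = 1.
(a) |A ∖ B| = 1: holds.
(b) A ⊄ B (|A ∖ B| ≥ 1): holds.
(c) |A ∩ B| / |A| < 2/3: fails.
(d) |A ∩ B| = 4: fails.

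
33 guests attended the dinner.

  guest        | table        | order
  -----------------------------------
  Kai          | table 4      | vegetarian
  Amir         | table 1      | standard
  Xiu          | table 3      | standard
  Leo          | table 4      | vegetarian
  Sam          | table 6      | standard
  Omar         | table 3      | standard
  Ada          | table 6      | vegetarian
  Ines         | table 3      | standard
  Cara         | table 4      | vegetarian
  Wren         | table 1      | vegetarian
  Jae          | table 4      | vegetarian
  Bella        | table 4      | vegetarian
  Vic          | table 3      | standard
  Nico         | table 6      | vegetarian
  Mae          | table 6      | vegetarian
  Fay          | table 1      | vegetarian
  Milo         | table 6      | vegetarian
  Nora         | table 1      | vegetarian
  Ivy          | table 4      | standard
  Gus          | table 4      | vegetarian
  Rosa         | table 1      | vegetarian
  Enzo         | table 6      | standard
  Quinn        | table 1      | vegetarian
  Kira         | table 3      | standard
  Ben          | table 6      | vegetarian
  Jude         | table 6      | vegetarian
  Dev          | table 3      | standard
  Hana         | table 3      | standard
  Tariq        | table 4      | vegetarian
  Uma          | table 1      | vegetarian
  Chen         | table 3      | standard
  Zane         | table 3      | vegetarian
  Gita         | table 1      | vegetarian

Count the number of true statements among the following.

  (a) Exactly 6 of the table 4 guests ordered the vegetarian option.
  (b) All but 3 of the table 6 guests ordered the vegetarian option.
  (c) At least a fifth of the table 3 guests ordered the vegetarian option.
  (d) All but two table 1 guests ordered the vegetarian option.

(a) table 4: |A| = 8, |A ∩ B| = 7; needs |A ∩ B| = 6 — false.
(b) table 6: |A| = 8, |A ∩ B| = 6; needs |A ∖ B| = 3 — false.
(c) table 3: |A| = 9, |A ∩ B| = 1; needs |A ∩ B| / |A| ≥ 1/5 — false.
(d) table 1: |A| = 8, |A ∩ B| = 7; needs |A ∖ B| = 2 — false.

0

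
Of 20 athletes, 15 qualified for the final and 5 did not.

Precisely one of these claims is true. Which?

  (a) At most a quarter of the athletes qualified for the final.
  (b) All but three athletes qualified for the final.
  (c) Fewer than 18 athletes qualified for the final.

|A| = 20, |A ∩ B| = 15, |A ∖ B| = 5.
(a) requires |A ∩ B| / |A| ≤ 1/4: false.
(b) requires |A ∖ B| = 3: false.
(c) requires |A ∩ B| < 18: true.

(c)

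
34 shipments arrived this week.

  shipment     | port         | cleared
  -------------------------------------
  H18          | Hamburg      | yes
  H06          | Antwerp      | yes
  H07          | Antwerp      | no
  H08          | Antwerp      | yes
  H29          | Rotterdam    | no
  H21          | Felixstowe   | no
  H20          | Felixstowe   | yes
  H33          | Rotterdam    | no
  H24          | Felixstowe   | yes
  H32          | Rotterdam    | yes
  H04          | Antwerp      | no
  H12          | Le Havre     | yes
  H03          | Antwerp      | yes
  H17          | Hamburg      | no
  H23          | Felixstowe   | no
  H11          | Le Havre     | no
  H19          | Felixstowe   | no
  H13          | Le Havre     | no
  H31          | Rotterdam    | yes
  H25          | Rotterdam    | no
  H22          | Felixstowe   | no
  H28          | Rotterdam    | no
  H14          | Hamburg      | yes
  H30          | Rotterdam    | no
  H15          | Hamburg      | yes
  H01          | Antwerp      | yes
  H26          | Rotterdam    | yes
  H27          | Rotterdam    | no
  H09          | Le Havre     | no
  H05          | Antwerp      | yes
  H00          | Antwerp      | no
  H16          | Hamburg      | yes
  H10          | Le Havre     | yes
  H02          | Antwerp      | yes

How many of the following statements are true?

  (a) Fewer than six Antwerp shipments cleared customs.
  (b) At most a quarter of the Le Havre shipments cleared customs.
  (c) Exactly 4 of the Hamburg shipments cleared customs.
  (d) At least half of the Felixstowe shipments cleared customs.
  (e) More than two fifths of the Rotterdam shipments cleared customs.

1

(a) Antwerp: |A| = 9, |A ∩ B| = 6; needs |A ∩ B| < 6 — false.
(b) Le Havre: |A| = 5, |A ∩ B| = 2; needs |A ∩ B| / |A| ≤ 1/4 — false.
(c) Hamburg: |A| = 5, |A ∩ B| = 4; needs |A ∩ B| = 4 — true.
(d) Felixstowe: |A| = 6, |A ∩ B| = 2; needs |A ∩ B| ≥ |A ∖ B| — false.
(e) Rotterdam: |A| = 9, |A ∩ B| = 3; needs |A ∩ B| / |A| > 2/5 — false.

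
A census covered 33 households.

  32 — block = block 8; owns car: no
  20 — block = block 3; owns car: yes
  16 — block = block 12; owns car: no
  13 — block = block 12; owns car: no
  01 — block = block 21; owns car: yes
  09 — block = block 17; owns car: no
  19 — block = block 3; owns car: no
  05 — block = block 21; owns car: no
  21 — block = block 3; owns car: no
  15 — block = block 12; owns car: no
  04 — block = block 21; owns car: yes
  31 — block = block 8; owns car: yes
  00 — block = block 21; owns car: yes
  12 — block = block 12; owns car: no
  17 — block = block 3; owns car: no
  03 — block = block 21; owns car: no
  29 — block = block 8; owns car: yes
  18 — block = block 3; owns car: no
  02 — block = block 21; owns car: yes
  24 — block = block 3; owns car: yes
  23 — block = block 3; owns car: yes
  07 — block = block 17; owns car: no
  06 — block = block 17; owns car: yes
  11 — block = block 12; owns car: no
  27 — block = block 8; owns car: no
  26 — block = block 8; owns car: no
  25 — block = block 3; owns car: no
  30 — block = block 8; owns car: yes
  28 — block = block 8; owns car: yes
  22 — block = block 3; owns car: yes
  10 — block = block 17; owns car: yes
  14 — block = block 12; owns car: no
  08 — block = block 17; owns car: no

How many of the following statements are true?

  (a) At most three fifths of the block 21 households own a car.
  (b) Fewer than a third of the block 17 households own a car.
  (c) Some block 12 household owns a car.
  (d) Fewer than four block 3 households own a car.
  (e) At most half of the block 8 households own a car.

0

(a) block 21: |A| = 6, |A ∩ B| = 4; needs |A ∩ B| / |A| ≤ 3/5 — false.
(b) block 17: |A| = 5, |A ∩ B| = 2; needs |A ∩ B| / |A| < 1/3 — false.
(c) block 12: |A| = 6, |A ∩ B| = 0; needs A ∩ B ≠ ∅ (|A ∩ B| ≥ 1) — false.
(d) block 3: |A| = 9, |A ∩ B| = 4; needs |A ∩ B| < 4 — false.
(e) block 8: |A| = 7, |A ∩ B| = 4; needs |A ∩ B| ≤ |A ∖ B| — false.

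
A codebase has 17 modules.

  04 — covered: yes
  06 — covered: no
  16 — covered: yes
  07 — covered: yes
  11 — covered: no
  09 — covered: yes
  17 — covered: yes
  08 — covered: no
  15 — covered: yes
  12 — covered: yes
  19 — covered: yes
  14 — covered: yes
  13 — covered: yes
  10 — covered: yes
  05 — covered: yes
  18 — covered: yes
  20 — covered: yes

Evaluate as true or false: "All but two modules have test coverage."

False

'All but two modules have test coverage' holds iff |A ∖ B| = 2.
|A| = 17, |A ∩ B| = 14, |A ∖ B| = 3.
|A ∖ B| = 3, so the statement is false.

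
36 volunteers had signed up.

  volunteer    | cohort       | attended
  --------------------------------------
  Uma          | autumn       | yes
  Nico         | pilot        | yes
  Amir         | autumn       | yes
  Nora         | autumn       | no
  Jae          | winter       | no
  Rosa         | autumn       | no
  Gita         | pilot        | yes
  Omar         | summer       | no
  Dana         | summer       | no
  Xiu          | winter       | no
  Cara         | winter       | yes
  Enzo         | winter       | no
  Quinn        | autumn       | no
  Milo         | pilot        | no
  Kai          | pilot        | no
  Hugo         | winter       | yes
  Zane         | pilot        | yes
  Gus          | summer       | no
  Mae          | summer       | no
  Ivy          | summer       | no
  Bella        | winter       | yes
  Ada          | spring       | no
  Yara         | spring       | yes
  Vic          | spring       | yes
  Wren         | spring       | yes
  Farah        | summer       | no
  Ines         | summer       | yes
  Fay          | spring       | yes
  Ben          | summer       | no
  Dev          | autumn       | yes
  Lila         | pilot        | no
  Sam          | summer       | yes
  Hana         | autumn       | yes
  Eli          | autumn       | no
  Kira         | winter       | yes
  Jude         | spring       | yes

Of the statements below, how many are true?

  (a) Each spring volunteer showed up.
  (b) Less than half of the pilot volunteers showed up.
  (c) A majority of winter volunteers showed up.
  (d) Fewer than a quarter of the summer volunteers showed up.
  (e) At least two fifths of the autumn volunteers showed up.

3

(a) spring: |A| = 6, |A ∩ B| = 5; needs A ⊆ B, i.e. every element of A is in B (|A ∖ B| = 0) — false.
(b) pilot: |A| = 6, |A ∩ B| = 3; needs |A ∩ B| < |A ∖ B| — false.
(c) winter: |A| = 7, |A ∩ B| = 4; needs |A ∩ B| > |A ∖ B| — true.
(d) summer: |A| = 9, |A ∩ B| = 2; needs |A ∩ B| / |A| < 1/4 — true.
(e) autumn: |A| = 8, |A ∩ B| = 4; needs |A ∩ B| / |A| ≥ 2/5 — true.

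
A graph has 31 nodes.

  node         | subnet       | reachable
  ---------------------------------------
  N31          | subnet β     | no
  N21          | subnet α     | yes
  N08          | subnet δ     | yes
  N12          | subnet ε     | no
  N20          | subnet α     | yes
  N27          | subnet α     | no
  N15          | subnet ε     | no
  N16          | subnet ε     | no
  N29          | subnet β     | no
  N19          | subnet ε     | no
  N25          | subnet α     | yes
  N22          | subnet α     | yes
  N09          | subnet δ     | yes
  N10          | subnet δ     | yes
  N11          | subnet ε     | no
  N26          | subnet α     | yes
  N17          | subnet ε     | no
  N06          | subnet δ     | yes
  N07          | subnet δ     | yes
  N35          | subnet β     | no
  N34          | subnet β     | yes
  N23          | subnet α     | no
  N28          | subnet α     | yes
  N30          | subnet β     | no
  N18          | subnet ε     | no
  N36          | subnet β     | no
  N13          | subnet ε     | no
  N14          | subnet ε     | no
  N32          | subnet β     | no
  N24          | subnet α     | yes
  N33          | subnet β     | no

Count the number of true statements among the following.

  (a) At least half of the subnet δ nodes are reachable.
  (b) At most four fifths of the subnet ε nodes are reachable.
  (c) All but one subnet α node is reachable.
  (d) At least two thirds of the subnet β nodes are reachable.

(a) subnet δ: |A| = 5, |A ∩ B| = 5; needs |A ∩ B| ≥ |A ∖ B| — true.
(b) subnet ε: |A| = 9, |A ∩ B| = 0; needs |A ∩ B| / |A| ≤ 4/5 — true.
(c) subnet α: |A| = 9, |A ∩ B| = 7; needs |A ∖ B| = 1 — false.
(d) subnet β: |A| = 8, |A ∩ B| = 1; needs |A ∩ B| / |A| ≥ 2/3 — false.

2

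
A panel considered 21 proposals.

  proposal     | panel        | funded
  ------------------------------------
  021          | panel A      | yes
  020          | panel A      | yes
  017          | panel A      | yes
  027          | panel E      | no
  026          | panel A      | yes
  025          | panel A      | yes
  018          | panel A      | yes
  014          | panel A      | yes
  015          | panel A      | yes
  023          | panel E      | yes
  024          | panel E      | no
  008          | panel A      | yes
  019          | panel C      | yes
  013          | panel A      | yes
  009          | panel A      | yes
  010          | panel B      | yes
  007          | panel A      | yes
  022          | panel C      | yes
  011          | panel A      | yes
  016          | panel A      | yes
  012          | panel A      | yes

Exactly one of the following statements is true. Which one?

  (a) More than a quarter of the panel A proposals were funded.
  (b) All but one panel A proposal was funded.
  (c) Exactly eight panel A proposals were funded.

(a)

|A| = 15, |A ∩ B| = 15, |A ∖ B| = 0.
(a) requires |A ∩ B| / |A| > 1/4: true.
(b) requires |A ∖ B| = 1: false.
(c) requires |A ∩ B| = 8: false.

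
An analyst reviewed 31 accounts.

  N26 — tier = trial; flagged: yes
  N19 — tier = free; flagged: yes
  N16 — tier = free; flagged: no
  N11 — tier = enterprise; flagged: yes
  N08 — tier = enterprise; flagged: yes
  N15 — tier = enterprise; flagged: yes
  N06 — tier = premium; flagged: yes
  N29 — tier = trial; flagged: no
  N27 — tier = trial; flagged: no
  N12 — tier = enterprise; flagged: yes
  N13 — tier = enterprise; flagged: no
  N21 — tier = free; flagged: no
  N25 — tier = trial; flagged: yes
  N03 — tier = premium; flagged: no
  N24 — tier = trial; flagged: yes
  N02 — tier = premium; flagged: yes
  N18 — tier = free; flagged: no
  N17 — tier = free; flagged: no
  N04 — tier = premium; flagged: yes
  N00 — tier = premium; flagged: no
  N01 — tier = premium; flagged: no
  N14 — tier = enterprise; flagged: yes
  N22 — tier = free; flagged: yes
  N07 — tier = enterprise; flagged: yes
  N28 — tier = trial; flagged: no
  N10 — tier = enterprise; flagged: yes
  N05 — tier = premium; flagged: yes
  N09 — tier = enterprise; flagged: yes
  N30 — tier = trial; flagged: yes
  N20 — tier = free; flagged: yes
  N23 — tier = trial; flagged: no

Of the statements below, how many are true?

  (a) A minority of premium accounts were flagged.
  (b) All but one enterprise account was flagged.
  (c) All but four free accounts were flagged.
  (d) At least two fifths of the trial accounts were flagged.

3

(a) premium: |A| = 7, |A ∩ B| = 4; needs |A ∩ B| < |A ∖ B| — false.
(b) enterprise: |A| = 9, |A ∩ B| = 8; needs |A ∖ B| = 1 — true.
(c) free: |A| = 7, |A ∩ B| = 3; needs |A ∖ B| = 4 — true.
(d) trial: |A| = 8, |A ∩ B| = 4; needs |A ∩ B| / |A| ≥ 2/5 — true.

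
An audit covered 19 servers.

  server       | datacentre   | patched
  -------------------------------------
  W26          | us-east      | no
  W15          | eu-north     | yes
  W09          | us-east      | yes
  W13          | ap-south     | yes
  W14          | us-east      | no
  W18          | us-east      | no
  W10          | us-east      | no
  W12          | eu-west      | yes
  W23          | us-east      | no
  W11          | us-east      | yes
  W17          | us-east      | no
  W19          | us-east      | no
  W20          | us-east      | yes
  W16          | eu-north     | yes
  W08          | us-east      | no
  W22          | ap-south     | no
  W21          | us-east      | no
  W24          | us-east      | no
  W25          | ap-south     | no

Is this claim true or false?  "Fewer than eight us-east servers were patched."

True

'Fewer than eight us-east servers were patched' holds iff |A ∩ B| < 8.
A (the restrictor) = {W26, W09, W14, W18, W10, W23, W11, W17, W19, W20, W08, W21, W24}, |A| = 13.
A ∩ B = {W09, W11, W20}, so |A ∩ B| = 3.
|A ∩ B| = 3, so the statement is true.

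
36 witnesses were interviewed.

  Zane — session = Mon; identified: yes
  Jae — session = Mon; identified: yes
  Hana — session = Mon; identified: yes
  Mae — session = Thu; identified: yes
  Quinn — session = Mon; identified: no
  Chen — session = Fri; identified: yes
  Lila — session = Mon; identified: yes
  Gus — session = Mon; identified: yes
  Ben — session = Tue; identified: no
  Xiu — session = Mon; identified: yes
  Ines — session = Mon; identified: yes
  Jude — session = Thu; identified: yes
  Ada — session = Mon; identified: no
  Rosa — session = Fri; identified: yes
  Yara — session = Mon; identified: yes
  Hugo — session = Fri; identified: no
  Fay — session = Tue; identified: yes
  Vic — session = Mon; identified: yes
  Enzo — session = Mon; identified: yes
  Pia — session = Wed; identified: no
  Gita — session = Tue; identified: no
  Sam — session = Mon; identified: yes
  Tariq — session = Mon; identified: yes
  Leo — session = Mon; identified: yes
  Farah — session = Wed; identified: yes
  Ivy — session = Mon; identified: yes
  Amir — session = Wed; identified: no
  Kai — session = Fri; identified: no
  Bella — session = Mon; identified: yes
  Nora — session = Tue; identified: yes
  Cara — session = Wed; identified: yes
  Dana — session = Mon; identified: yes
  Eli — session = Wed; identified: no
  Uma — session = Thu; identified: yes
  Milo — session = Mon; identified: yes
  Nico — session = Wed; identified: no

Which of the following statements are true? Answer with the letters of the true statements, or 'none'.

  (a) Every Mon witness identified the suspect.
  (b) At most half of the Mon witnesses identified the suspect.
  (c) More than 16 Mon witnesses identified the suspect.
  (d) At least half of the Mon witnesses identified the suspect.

|A| = 19, |A ∩ B| = 17, |A ∖ B| = 2.
(a) A ⊆ B, i.e. every element of A is in B (|A ∖ B| = 0): fails.
(b) |A ∩ B| ≤ |A ∖ B|: fails.
(c) |A ∩ B| > 16: holds.
(d) |A ∩ B| ≥ |A ∖ B|: holds.

(c), (d)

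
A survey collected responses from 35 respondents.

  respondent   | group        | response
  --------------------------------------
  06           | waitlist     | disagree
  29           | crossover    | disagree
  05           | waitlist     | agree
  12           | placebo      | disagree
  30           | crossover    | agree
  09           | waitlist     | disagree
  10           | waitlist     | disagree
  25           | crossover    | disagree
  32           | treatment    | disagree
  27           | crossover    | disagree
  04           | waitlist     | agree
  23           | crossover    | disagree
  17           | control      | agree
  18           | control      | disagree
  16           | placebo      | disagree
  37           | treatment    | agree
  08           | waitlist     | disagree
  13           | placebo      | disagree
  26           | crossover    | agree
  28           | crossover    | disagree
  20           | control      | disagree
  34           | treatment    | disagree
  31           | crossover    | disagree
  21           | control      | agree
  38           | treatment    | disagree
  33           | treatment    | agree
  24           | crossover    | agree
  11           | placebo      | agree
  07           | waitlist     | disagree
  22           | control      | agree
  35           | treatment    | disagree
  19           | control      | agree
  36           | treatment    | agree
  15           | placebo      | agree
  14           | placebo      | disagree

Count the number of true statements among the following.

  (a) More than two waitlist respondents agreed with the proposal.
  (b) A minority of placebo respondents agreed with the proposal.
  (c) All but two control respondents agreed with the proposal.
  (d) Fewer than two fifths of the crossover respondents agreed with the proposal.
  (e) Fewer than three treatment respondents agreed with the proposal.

(a) waitlist: |A| = 7, |A ∩ B| = 2; needs |A ∩ B| > 2 — false.
(b) placebo: |A| = 6, |A ∩ B| = 2; needs |A ∩ B| < |A ∖ B| — true.
(c) control: |A| = 6, |A ∩ B| = 4; needs |A ∖ B| = 2 — true.
(d) crossover: |A| = 9, |A ∩ B| = 3; needs |A ∩ B| / |A| < 2/5 — true.
(e) treatment: |A| = 7, |A ∩ B| = 3; needs |A ∩ B| < 3 — false.

3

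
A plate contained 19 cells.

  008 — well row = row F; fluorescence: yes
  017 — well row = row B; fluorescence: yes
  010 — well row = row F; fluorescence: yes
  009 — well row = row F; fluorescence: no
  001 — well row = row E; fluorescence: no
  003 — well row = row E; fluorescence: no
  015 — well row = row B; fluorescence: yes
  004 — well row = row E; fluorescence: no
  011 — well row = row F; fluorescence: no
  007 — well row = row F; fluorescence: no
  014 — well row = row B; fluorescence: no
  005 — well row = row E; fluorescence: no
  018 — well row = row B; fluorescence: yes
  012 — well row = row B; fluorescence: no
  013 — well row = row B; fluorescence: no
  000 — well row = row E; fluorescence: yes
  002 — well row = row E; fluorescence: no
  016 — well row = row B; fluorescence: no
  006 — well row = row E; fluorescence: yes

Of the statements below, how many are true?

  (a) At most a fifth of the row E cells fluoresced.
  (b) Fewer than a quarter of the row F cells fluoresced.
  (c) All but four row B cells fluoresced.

(a) row E: |A| = 7, |A ∩ B| = 2; needs |A ∩ B| / |A| ≤ 1/5 — false.
(b) row F: |A| = 5, |A ∩ B| = 2; needs |A ∩ B| / |A| < 1/4 — false.
(c) row B: |A| = 7, |A ∩ B| = 3; needs |A ∖ B| = 4 — true.

1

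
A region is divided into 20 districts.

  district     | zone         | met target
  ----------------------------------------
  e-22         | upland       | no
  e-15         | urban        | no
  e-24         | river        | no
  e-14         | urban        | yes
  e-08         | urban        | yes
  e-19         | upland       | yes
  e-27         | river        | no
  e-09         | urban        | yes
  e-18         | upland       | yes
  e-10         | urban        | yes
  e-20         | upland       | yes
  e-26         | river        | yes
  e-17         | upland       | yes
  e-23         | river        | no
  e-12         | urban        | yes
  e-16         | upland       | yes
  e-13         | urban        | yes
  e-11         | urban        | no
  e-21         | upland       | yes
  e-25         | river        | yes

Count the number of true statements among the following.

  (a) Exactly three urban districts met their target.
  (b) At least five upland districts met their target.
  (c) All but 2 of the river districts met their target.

1

(a) urban: |A| = 8, |A ∩ B| = 6; needs |A ∩ B| = 3 — false.
(b) upland: |A| = 7, |A ∩ B| = 6; needs |A ∩ B| ≥ 5 — true.
(c) river: |A| = 5, |A ∩ B| = 2; needs |A ∖ B| = 2 — false.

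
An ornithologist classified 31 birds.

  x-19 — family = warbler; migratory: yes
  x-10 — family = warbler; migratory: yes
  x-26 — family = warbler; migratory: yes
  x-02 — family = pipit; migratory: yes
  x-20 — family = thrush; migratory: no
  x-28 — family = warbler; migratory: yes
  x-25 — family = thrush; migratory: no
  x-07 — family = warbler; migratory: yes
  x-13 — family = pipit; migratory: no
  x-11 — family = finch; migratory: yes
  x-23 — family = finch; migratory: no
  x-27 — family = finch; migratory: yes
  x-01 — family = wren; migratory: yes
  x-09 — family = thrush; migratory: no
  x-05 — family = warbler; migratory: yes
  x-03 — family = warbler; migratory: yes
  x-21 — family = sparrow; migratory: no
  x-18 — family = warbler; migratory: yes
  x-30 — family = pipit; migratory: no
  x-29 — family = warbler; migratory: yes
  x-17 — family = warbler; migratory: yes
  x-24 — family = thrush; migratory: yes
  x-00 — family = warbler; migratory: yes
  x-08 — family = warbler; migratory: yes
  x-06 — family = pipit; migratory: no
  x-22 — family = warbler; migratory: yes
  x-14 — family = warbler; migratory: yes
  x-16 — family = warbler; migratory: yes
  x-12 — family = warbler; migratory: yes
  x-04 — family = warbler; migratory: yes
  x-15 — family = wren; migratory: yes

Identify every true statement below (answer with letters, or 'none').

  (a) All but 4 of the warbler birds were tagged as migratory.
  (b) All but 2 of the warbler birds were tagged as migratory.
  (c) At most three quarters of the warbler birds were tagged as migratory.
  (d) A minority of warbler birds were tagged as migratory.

none

|A| = 17, |A ∩ B| = 17, |A ∖ B| = 0.
(a) |A ∖ B| = 4: fails.
(b) |A ∖ B| = 2: fails.
(c) |A ∩ B| / |A| ≤ 3/4: fails.
(d) |A ∩ B| < |A ∖ B|: fails.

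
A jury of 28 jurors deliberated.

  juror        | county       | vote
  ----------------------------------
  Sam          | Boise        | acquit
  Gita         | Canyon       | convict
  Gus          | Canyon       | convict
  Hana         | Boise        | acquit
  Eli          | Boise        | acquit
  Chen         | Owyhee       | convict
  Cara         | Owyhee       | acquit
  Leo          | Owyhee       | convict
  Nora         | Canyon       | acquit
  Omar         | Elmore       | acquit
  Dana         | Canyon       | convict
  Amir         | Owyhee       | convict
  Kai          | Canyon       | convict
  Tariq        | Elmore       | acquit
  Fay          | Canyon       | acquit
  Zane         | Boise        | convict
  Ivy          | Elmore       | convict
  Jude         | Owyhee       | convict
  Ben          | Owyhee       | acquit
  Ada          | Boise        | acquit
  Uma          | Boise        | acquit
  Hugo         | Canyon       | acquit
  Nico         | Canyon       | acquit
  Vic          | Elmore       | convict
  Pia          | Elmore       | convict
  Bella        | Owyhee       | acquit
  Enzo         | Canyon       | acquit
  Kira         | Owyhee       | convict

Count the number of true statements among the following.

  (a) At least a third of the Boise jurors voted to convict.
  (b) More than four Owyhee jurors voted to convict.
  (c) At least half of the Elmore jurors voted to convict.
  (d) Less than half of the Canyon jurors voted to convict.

3

(a) Boise: |A| = 6, |A ∩ B| = 1; needs |A ∩ B| / |A| ≥ 1/3 — false.
(b) Owyhee: |A| = 8, |A ∩ B| = 5; needs |A ∩ B| > 4 — true.
(c) Elmore: |A| = 5, |A ∩ B| = 3; needs |A ∩ B| ≥ |A ∖ B| — true.
(d) Canyon: |A| = 9, |A ∩ B| = 4; needs |A ∩ B| < |A ∖ B| — true.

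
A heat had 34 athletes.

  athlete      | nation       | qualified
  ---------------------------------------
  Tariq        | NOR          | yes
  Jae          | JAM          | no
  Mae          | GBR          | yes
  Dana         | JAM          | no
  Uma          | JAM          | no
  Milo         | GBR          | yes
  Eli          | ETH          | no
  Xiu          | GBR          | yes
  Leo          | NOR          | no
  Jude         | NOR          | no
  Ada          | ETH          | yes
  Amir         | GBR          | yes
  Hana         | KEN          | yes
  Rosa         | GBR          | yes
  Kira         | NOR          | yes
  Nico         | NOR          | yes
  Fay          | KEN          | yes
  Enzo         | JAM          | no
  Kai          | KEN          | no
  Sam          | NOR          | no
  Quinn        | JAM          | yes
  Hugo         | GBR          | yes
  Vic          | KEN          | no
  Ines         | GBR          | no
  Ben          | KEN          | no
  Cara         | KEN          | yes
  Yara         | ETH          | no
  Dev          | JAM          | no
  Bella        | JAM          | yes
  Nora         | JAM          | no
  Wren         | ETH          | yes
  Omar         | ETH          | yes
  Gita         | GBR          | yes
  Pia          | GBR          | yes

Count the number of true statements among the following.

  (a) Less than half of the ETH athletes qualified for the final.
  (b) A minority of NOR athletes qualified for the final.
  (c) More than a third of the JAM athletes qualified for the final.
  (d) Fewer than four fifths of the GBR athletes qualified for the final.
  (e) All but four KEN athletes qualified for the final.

(a) ETH: |A| = 5, |A ∩ B| = 3; needs |A ∩ B| < |A ∖ B| — false.
(b) NOR: |A| = 6, |A ∩ B| = 3; needs |A ∩ B| < |A ∖ B| — false.
(c) JAM: |A| = 8, |A ∩ B| = 2; needs |A ∩ B| / |A| > 1/3 — false.
(d) GBR: |A| = 9, |A ∩ B| = 8; needs |A ∩ B| / |A| < 4/5 — false.
(e) KEN: |A| = 6, |A ∩ B| = 3; needs |A ∖ B| = 4 — false.

0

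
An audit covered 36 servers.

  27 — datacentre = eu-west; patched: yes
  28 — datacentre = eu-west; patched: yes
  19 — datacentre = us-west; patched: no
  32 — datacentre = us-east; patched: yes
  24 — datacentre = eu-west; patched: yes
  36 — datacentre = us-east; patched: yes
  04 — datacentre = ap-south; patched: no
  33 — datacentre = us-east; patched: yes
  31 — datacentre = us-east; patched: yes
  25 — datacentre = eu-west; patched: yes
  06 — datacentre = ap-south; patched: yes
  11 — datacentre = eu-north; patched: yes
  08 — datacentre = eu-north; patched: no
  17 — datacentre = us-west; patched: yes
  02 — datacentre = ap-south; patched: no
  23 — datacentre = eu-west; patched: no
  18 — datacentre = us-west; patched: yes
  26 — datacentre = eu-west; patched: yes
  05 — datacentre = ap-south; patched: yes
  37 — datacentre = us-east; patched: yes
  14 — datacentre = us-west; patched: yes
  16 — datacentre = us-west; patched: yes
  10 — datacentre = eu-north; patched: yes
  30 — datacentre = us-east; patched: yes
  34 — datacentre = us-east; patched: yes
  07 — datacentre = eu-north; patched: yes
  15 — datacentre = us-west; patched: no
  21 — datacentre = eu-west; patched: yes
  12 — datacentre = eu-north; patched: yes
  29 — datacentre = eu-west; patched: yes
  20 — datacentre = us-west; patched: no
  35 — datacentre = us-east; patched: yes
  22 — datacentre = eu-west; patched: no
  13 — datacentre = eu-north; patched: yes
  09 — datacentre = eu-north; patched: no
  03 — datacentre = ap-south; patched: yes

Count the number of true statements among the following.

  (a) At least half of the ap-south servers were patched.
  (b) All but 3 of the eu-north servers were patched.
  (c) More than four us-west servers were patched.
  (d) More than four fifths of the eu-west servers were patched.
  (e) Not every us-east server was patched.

(a) ap-south: |A| = 5, |A ∩ B| = 3; needs |A ∩ B| ≥ |A ∖ B| — true.
(b) eu-north: |A| = 7, |A ∩ B| = 5; needs |A ∖ B| = 3 — false.
(c) us-west: |A| = 7, |A ∩ B| = 4; needs |A ∩ B| > 4 — false.
(d) eu-west: |A| = 9, |A ∩ B| = 7; needs |A ∩ B| / |A| > 4/5 — false.
(e) us-east: |A| = 8, |A ∩ B| = 8; needs A ⊄ B (|A ∖ B| ≥ 1) — false.

1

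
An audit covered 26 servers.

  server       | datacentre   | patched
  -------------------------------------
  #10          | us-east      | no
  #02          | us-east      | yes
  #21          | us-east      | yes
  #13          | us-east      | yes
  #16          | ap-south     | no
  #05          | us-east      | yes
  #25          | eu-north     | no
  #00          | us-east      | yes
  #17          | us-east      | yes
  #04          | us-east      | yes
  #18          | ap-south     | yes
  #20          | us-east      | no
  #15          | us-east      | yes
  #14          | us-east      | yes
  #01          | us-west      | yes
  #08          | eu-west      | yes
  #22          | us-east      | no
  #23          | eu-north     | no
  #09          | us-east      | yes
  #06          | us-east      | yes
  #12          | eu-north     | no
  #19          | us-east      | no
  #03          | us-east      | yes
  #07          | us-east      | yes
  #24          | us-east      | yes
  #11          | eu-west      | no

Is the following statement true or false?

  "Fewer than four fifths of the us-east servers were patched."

True

'Fewer than four fifths of the us-east servers were patched' holds iff |A ∩ B| / |A| < 4/5.
|A| = 18, |A ∩ B| = 14, |A ∖ B| = 4.
|A ∩ B|/|A| = 14/18, so the statement is true.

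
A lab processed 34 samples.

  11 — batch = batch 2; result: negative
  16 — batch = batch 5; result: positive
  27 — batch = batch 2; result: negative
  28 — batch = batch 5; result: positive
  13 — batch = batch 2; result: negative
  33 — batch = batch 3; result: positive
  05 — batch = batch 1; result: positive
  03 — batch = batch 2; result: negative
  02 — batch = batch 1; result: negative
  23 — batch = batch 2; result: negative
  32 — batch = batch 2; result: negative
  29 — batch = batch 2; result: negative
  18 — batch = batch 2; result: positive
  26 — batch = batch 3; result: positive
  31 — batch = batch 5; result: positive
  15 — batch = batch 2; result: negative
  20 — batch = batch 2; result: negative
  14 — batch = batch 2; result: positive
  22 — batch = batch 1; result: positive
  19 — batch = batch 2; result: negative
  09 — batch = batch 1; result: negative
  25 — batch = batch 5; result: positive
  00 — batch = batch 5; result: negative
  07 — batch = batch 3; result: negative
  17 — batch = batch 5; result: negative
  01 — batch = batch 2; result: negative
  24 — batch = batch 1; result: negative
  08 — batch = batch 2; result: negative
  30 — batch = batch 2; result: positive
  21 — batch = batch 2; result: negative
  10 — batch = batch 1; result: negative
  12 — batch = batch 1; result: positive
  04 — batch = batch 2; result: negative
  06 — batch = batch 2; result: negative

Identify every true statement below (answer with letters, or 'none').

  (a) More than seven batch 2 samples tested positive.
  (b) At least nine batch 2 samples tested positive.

none

|A| = 18, |A ∩ B| = 3, |A ∖ B| = 15.
(a) |A ∩ B| > 7: fails.
(b) |A ∩ B| ≥ 9: fails.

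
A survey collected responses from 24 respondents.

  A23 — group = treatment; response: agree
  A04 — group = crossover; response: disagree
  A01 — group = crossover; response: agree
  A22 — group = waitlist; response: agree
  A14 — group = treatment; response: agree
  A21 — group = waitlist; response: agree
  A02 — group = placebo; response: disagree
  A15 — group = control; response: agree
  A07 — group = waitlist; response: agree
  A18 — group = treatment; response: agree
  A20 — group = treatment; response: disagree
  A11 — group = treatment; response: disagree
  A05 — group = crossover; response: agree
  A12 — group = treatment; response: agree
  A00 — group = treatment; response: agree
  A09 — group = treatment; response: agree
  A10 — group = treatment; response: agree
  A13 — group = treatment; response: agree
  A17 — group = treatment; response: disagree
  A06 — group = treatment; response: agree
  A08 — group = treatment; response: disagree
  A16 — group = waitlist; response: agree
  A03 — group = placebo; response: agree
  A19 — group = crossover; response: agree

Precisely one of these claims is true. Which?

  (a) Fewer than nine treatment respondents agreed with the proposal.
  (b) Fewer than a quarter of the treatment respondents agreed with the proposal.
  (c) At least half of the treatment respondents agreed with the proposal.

(c)

|A| = 13, |A ∩ B| = 9, |A ∖ B| = 4.
(a) requires |A ∩ B| < 9: false.
(b) requires |A ∩ B| / |A| < 1/4: false.
(c) requires |A ∩ B| ≥ |A ∖ B|: true.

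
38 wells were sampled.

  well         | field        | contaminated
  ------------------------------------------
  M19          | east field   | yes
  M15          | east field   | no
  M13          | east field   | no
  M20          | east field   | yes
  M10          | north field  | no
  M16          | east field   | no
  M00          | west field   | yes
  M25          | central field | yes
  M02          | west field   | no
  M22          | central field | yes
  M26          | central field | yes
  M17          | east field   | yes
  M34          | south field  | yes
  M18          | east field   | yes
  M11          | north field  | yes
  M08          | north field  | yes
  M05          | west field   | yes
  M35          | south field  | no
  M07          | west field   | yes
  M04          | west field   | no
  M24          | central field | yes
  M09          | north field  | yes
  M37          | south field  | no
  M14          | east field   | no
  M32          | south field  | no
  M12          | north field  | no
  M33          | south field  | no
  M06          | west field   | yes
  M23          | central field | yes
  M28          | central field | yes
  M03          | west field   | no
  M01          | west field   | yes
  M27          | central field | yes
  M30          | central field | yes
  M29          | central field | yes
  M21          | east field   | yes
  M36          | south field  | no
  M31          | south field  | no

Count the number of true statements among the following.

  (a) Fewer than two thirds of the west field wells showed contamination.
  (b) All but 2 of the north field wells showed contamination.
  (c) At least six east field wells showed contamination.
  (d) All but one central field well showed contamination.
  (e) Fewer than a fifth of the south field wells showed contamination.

3

(a) west field: |A| = 8, |A ∩ B| = 5; needs |A ∩ B| / |A| < 2/3 — true.
(b) north field: |A| = 5, |A ∩ B| = 3; needs |A ∖ B| = 2 — true.
(c) east field: |A| = 9, |A ∩ B| = 5; needs |A ∩ B| ≥ 6 — false.
(d) central field: |A| = 9, |A ∩ B| = 9; needs |A ∖ B| = 1 — false.
(e) south field: |A| = 7, |A ∩ B| = 1; needs |A ∩ B| / |A| < 1/5 — true.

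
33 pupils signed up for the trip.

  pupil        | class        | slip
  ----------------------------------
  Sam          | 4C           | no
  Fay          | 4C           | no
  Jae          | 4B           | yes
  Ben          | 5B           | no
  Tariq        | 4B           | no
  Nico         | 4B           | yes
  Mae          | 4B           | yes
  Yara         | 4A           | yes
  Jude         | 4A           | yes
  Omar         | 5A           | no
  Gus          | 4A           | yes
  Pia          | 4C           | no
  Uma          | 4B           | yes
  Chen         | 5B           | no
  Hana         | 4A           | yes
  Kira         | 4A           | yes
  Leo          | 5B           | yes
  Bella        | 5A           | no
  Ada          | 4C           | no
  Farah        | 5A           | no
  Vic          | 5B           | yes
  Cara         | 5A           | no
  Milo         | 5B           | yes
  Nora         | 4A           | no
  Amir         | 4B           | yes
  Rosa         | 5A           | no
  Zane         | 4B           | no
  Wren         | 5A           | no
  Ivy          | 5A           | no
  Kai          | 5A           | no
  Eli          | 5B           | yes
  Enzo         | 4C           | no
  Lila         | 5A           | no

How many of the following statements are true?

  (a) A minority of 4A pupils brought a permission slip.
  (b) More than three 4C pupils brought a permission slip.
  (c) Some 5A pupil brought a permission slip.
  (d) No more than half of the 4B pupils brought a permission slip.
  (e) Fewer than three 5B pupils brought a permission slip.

0

(a) 4A: |A| = 6, |A ∩ B| = 5; needs |A ∩ B| < |A ∖ B| — false.
(b) 4C: |A| = 5, |A ∩ B| = 0; needs |A ∩ B| > 3 — false.
(c) 5A: |A| = 9, |A ∩ B| = 0; needs A ∩ B ≠ ∅ (|A ∩ B| ≥ 1) — false.
(d) 4B: |A| = 7, |A ∩ B| = 5; needs |A ∩ B| ≤ |A ∖ B| — false.
(e) 5B: |A| = 6, |A ∩ B| = 4; needs |A ∩ B| < 3 — false.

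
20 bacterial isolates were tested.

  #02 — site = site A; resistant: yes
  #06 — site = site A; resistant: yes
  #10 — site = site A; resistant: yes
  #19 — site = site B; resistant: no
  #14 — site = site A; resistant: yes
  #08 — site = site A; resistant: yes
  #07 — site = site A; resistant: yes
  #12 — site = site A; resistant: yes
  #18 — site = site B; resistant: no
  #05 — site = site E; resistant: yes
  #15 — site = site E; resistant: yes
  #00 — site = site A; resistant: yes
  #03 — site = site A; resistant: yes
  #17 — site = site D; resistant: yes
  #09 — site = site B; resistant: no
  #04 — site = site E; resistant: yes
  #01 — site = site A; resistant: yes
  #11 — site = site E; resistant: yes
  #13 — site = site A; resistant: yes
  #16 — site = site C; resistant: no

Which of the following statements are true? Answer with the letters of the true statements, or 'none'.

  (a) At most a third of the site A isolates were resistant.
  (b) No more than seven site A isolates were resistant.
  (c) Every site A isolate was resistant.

|A| = 11, |A ∩ B| = 11, |A ∖ B| = 0.
(a) |A ∩ B| / |A| ≤ 1/3: fails.
(b) |A ∩ B| ≤ 7: fails.
(c) A ⊆ B, i.e. every element of A is in B (|A ∖ B| = 0): holds.

(c)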